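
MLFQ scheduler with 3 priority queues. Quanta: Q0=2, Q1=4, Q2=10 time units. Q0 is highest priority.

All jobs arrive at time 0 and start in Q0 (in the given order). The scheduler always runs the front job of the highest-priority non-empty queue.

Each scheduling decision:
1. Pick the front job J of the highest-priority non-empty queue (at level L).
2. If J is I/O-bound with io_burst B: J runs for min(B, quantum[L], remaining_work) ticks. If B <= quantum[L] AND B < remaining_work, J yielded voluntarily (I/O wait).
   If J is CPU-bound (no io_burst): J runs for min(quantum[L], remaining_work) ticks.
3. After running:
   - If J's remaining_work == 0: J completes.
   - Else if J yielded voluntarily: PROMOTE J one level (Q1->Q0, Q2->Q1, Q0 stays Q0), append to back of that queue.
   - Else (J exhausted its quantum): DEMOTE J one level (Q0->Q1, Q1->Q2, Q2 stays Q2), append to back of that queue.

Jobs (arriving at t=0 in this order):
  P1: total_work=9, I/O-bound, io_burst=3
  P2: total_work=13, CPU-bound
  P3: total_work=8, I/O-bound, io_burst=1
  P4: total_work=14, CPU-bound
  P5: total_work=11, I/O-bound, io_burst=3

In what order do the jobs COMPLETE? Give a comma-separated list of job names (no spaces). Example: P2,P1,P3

t=0-2: P1@Q0 runs 2, rem=7, quantum used, demote→Q1. Q0=[P2,P3,P4,P5] Q1=[P1] Q2=[]
t=2-4: P2@Q0 runs 2, rem=11, quantum used, demote→Q1. Q0=[P3,P4,P5] Q1=[P1,P2] Q2=[]
t=4-5: P3@Q0 runs 1, rem=7, I/O yield, promote→Q0. Q0=[P4,P5,P3] Q1=[P1,P2] Q2=[]
t=5-7: P4@Q0 runs 2, rem=12, quantum used, demote→Q1. Q0=[P5,P3] Q1=[P1,P2,P4] Q2=[]
t=7-9: P5@Q0 runs 2, rem=9, quantum used, demote→Q1. Q0=[P3] Q1=[P1,P2,P4,P5] Q2=[]
t=9-10: P3@Q0 runs 1, rem=6, I/O yield, promote→Q0. Q0=[P3] Q1=[P1,P2,P4,P5] Q2=[]
t=10-11: P3@Q0 runs 1, rem=5, I/O yield, promote→Q0. Q0=[P3] Q1=[P1,P2,P4,P5] Q2=[]
t=11-12: P3@Q0 runs 1, rem=4, I/O yield, promote→Q0. Q0=[P3] Q1=[P1,P2,P4,P5] Q2=[]
t=12-13: P3@Q0 runs 1, rem=3, I/O yield, promote→Q0. Q0=[P3] Q1=[P1,P2,P4,P5] Q2=[]
t=13-14: P3@Q0 runs 1, rem=2, I/O yield, promote→Q0. Q0=[P3] Q1=[P1,P2,P4,P5] Q2=[]
t=14-15: P3@Q0 runs 1, rem=1, I/O yield, promote→Q0. Q0=[P3] Q1=[P1,P2,P4,P5] Q2=[]
t=15-16: P3@Q0 runs 1, rem=0, completes. Q0=[] Q1=[P1,P2,P4,P5] Q2=[]
t=16-19: P1@Q1 runs 3, rem=4, I/O yield, promote→Q0. Q0=[P1] Q1=[P2,P4,P5] Q2=[]
t=19-21: P1@Q0 runs 2, rem=2, quantum used, demote→Q1. Q0=[] Q1=[P2,P4,P5,P1] Q2=[]
t=21-25: P2@Q1 runs 4, rem=7, quantum used, demote→Q2. Q0=[] Q1=[P4,P5,P1] Q2=[P2]
t=25-29: P4@Q1 runs 4, rem=8, quantum used, demote→Q2. Q0=[] Q1=[P5,P1] Q2=[P2,P4]
t=29-32: P5@Q1 runs 3, rem=6, I/O yield, promote→Q0. Q0=[P5] Q1=[P1] Q2=[P2,P4]
t=32-34: P5@Q0 runs 2, rem=4, quantum used, demote→Q1. Q0=[] Q1=[P1,P5] Q2=[P2,P4]
t=34-36: P1@Q1 runs 2, rem=0, completes. Q0=[] Q1=[P5] Q2=[P2,P4]
t=36-39: P5@Q1 runs 3, rem=1, I/O yield, promote→Q0. Q0=[P5] Q1=[] Q2=[P2,P4]
t=39-40: P5@Q0 runs 1, rem=0, completes. Q0=[] Q1=[] Q2=[P2,P4]
t=40-47: P2@Q2 runs 7, rem=0, completes. Q0=[] Q1=[] Q2=[P4]
t=47-55: P4@Q2 runs 8, rem=0, completes. Q0=[] Q1=[] Q2=[]

Answer: P3,P1,P5,P2,P4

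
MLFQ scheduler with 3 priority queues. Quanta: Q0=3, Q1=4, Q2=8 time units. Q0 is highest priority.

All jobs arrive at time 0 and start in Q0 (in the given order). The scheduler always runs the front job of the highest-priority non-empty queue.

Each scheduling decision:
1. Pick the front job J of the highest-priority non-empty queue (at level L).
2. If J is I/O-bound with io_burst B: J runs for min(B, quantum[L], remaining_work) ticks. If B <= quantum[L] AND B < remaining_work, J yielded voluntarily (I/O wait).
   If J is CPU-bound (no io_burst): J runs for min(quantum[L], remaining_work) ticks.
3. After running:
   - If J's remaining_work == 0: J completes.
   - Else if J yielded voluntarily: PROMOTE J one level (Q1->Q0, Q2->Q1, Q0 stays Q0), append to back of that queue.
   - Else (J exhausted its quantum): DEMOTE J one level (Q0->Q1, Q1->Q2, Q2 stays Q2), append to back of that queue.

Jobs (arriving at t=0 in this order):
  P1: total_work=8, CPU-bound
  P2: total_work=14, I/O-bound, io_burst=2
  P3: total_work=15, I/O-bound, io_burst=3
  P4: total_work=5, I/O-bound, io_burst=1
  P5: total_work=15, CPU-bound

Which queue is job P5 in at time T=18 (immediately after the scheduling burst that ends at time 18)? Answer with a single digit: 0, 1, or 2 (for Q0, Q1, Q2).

t=0-3: P1@Q0 runs 3, rem=5, quantum used, demote→Q1. Q0=[P2,P3,P4,P5] Q1=[P1] Q2=[]
t=3-5: P2@Q0 runs 2, rem=12, I/O yield, promote→Q0. Q0=[P3,P4,P5,P2] Q1=[P1] Q2=[]
t=5-8: P3@Q0 runs 3, rem=12, I/O yield, promote→Q0. Q0=[P4,P5,P2,P3] Q1=[P1] Q2=[]
t=8-9: P4@Q0 runs 1, rem=4, I/O yield, promote→Q0. Q0=[P5,P2,P3,P4] Q1=[P1] Q2=[]
t=9-12: P5@Q0 runs 3, rem=12, quantum used, demote→Q1. Q0=[P2,P3,P4] Q1=[P1,P5] Q2=[]
t=12-14: P2@Q0 runs 2, rem=10, I/O yield, promote→Q0. Q0=[P3,P4,P2] Q1=[P1,P5] Q2=[]
t=14-17: P3@Q0 runs 3, rem=9, I/O yield, promote→Q0. Q0=[P4,P2,P3] Q1=[P1,P5] Q2=[]
t=17-18: P4@Q0 runs 1, rem=3, I/O yield, promote→Q0. Q0=[P2,P3,P4] Q1=[P1,P5] Q2=[]
t=18-20: P2@Q0 runs 2, rem=8, I/O yield, promote→Q0. Q0=[P3,P4,P2] Q1=[P1,P5] Q2=[]
t=20-23: P3@Q0 runs 3, rem=6, I/O yield, promote→Q0. Q0=[P4,P2,P3] Q1=[P1,P5] Q2=[]
t=23-24: P4@Q0 runs 1, rem=2, I/O yield, promote→Q0. Q0=[P2,P3,P4] Q1=[P1,P5] Q2=[]
t=24-26: P2@Q0 runs 2, rem=6, I/O yield, promote→Q0. Q0=[P3,P4,P2] Q1=[P1,P5] Q2=[]
t=26-29: P3@Q0 runs 3, rem=3, I/O yield, promote→Q0. Q0=[P4,P2,P3] Q1=[P1,P5] Q2=[]
t=29-30: P4@Q0 runs 1, rem=1, I/O yield, promote→Q0. Q0=[P2,P3,P4] Q1=[P1,P5] Q2=[]
t=30-32: P2@Q0 runs 2, rem=4, I/O yield, promote→Q0. Q0=[P3,P4,P2] Q1=[P1,P5] Q2=[]
t=32-35: P3@Q0 runs 3, rem=0, completes. Q0=[P4,P2] Q1=[P1,P5] Q2=[]
t=35-36: P4@Q0 runs 1, rem=0, completes. Q0=[P2] Q1=[P1,P5] Q2=[]
t=36-38: P2@Q0 runs 2, rem=2, I/O yield, promote→Q0. Q0=[P2] Q1=[P1,P5] Q2=[]
t=38-40: P2@Q0 runs 2, rem=0, completes. Q0=[] Q1=[P1,P5] Q2=[]
t=40-44: P1@Q1 runs 4, rem=1, quantum used, demote→Q2. Q0=[] Q1=[P5] Q2=[P1]
t=44-48: P5@Q1 runs 4, rem=8, quantum used, demote→Q2. Q0=[] Q1=[] Q2=[P1,P5]
t=48-49: P1@Q2 runs 1, rem=0, completes. Q0=[] Q1=[] Q2=[P5]
t=49-57: P5@Q2 runs 8, rem=0, completes. Q0=[] Q1=[] Q2=[]

Answer: 1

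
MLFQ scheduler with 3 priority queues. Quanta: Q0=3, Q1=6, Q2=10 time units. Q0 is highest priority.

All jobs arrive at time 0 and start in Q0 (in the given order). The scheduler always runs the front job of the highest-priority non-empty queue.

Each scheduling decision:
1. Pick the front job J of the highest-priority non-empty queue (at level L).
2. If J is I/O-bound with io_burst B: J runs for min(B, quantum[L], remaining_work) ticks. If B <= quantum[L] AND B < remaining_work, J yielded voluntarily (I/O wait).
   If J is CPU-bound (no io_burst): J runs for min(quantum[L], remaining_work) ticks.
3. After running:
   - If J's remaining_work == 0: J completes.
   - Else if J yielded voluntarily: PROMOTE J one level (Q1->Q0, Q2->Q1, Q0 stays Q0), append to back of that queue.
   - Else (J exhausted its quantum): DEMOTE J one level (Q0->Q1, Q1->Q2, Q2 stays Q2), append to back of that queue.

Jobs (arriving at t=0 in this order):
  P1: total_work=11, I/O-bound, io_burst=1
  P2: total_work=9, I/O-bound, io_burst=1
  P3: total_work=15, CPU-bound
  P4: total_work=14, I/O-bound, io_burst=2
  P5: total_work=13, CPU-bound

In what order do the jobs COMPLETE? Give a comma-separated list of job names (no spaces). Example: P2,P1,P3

t=0-1: P1@Q0 runs 1, rem=10, I/O yield, promote→Q0. Q0=[P2,P3,P4,P5,P1] Q1=[] Q2=[]
t=1-2: P2@Q0 runs 1, rem=8, I/O yield, promote→Q0. Q0=[P3,P4,P5,P1,P2] Q1=[] Q2=[]
t=2-5: P3@Q0 runs 3, rem=12, quantum used, demote→Q1. Q0=[P4,P5,P1,P2] Q1=[P3] Q2=[]
t=5-7: P4@Q0 runs 2, rem=12, I/O yield, promote→Q0. Q0=[P5,P1,P2,P4] Q1=[P3] Q2=[]
t=7-10: P5@Q0 runs 3, rem=10, quantum used, demote→Q1. Q0=[P1,P2,P4] Q1=[P3,P5] Q2=[]
t=10-11: P1@Q0 runs 1, rem=9, I/O yield, promote→Q0. Q0=[P2,P4,P1] Q1=[P3,P5] Q2=[]
t=11-12: P2@Q0 runs 1, rem=7, I/O yield, promote→Q0. Q0=[P4,P1,P2] Q1=[P3,P5] Q2=[]
t=12-14: P4@Q0 runs 2, rem=10, I/O yield, promote→Q0. Q0=[P1,P2,P4] Q1=[P3,P5] Q2=[]
t=14-15: P1@Q0 runs 1, rem=8, I/O yield, promote→Q0. Q0=[P2,P4,P1] Q1=[P3,P5] Q2=[]
t=15-16: P2@Q0 runs 1, rem=6, I/O yield, promote→Q0. Q0=[P4,P1,P2] Q1=[P3,P5] Q2=[]
t=16-18: P4@Q0 runs 2, rem=8, I/O yield, promote→Q0. Q0=[P1,P2,P4] Q1=[P3,P5] Q2=[]
t=18-19: P1@Q0 runs 1, rem=7, I/O yield, promote→Q0. Q0=[P2,P4,P1] Q1=[P3,P5] Q2=[]
t=19-20: P2@Q0 runs 1, rem=5, I/O yield, promote→Q0. Q0=[P4,P1,P2] Q1=[P3,P5] Q2=[]
t=20-22: P4@Q0 runs 2, rem=6, I/O yield, promote→Q0. Q0=[P1,P2,P4] Q1=[P3,P5] Q2=[]
t=22-23: P1@Q0 runs 1, rem=6, I/O yield, promote→Q0. Q0=[P2,P4,P1] Q1=[P3,P5] Q2=[]
t=23-24: P2@Q0 runs 1, rem=4, I/O yield, promote→Q0. Q0=[P4,P1,P2] Q1=[P3,P5] Q2=[]
t=24-26: P4@Q0 runs 2, rem=4, I/O yield, promote→Q0. Q0=[P1,P2,P4] Q1=[P3,P5] Q2=[]
t=26-27: P1@Q0 runs 1, rem=5, I/O yield, promote→Q0. Q0=[P2,P4,P1] Q1=[P3,P5] Q2=[]
t=27-28: P2@Q0 runs 1, rem=3, I/O yield, promote→Q0. Q0=[P4,P1,P2] Q1=[P3,P5] Q2=[]
t=28-30: P4@Q0 runs 2, rem=2, I/O yield, promote→Q0. Q0=[P1,P2,P4] Q1=[P3,P5] Q2=[]
t=30-31: P1@Q0 runs 1, rem=4, I/O yield, promote→Q0. Q0=[P2,P4,P1] Q1=[P3,P5] Q2=[]
t=31-32: P2@Q0 runs 1, rem=2, I/O yield, promote→Q0. Q0=[P4,P1,P2] Q1=[P3,P5] Q2=[]
t=32-34: P4@Q0 runs 2, rem=0, completes. Q0=[P1,P2] Q1=[P3,P5] Q2=[]
t=34-35: P1@Q0 runs 1, rem=3, I/O yield, promote→Q0. Q0=[P2,P1] Q1=[P3,P5] Q2=[]
t=35-36: P2@Q0 runs 1, rem=1, I/O yield, promote→Q0. Q0=[P1,P2] Q1=[P3,P5] Q2=[]
t=36-37: P1@Q0 runs 1, rem=2, I/O yield, promote→Q0. Q0=[P2,P1] Q1=[P3,P5] Q2=[]
t=37-38: P2@Q0 runs 1, rem=0, completes. Q0=[P1] Q1=[P3,P5] Q2=[]
t=38-39: P1@Q0 runs 1, rem=1, I/O yield, promote→Q0. Q0=[P1] Q1=[P3,P5] Q2=[]
t=39-40: P1@Q0 runs 1, rem=0, completes. Q0=[] Q1=[P3,P5] Q2=[]
t=40-46: P3@Q1 runs 6, rem=6, quantum used, demote→Q2. Q0=[] Q1=[P5] Q2=[P3]
t=46-52: P5@Q1 runs 6, rem=4, quantum used, demote→Q2. Q0=[] Q1=[] Q2=[P3,P5]
t=52-58: P3@Q2 runs 6, rem=0, completes. Q0=[] Q1=[] Q2=[P5]
t=58-62: P5@Q2 runs 4, rem=0, completes. Q0=[] Q1=[] Q2=[]

Answer: P4,P2,P1,P3,P5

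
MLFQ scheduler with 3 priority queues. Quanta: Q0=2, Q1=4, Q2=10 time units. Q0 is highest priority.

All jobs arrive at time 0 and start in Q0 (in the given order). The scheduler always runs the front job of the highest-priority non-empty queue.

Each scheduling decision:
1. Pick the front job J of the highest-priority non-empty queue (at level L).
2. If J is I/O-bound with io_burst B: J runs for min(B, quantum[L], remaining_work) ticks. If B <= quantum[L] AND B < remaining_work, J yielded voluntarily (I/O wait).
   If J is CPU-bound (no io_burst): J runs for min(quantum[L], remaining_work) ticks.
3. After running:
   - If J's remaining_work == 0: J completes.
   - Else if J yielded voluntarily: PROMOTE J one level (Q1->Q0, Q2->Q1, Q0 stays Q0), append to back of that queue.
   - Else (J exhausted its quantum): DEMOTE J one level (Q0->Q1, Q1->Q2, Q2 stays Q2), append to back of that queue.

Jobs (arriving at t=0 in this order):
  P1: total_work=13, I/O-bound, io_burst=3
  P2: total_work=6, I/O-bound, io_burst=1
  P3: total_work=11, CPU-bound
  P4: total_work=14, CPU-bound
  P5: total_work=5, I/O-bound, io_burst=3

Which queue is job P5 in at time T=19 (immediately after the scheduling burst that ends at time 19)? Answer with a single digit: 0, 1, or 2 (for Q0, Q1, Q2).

t=0-2: P1@Q0 runs 2, rem=11, quantum used, demote→Q1. Q0=[P2,P3,P4,P5] Q1=[P1] Q2=[]
t=2-3: P2@Q0 runs 1, rem=5, I/O yield, promote→Q0. Q0=[P3,P4,P5,P2] Q1=[P1] Q2=[]
t=3-5: P3@Q0 runs 2, rem=9, quantum used, demote→Q1. Q0=[P4,P5,P2] Q1=[P1,P3] Q2=[]
t=5-7: P4@Q0 runs 2, rem=12, quantum used, demote→Q1. Q0=[P5,P2] Q1=[P1,P3,P4] Q2=[]
t=7-9: P5@Q0 runs 2, rem=3, quantum used, demote→Q1. Q0=[P2] Q1=[P1,P3,P4,P5] Q2=[]
t=9-10: P2@Q0 runs 1, rem=4, I/O yield, promote→Q0. Q0=[P2] Q1=[P1,P3,P4,P5] Q2=[]
t=10-11: P2@Q0 runs 1, rem=3, I/O yield, promote→Q0. Q0=[P2] Q1=[P1,P3,P4,P5] Q2=[]
t=11-12: P2@Q0 runs 1, rem=2, I/O yield, promote→Q0. Q0=[P2] Q1=[P1,P3,P4,P5] Q2=[]
t=12-13: P2@Q0 runs 1, rem=1, I/O yield, promote→Q0. Q0=[P2] Q1=[P1,P3,P4,P5] Q2=[]
t=13-14: P2@Q0 runs 1, rem=0, completes. Q0=[] Q1=[P1,P3,P4,P5] Q2=[]
t=14-17: P1@Q1 runs 3, rem=8, I/O yield, promote→Q0. Q0=[P1] Q1=[P3,P4,P5] Q2=[]
t=17-19: P1@Q0 runs 2, rem=6, quantum used, demote→Q1. Q0=[] Q1=[P3,P4,P5,P1] Q2=[]
t=19-23: P3@Q1 runs 4, rem=5, quantum used, demote→Q2. Q0=[] Q1=[P4,P5,P1] Q2=[P3]
t=23-27: P4@Q1 runs 4, rem=8, quantum used, demote→Q2. Q0=[] Q1=[P5,P1] Q2=[P3,P4]
t=27-30: P5@Q1 runs 3, rem=0, completes. Q0=[] Q1=[P1] Q2=[P3,P4]
t=30-33: P1@Q1 runs 3, rem=3, I/O yield, promote→Q0. Q0=[P1] Q1=[] Q2=[P3,P4]
t=33-35: P1@Q0 runs 2, rem=1, quantum used, demote→Q1. Q0=[] Q1=[P1] Q2=[P3,P4]
t=35-36: P1@Q1 runs 1, rem=0, completes. Q0=[] Q1=[] Q2=[P3,P4]
t=36-41: P3@Q2 runs 5, rem=0, completes. Q0=[] Q1=[] Q2=[P4]
t=41-49: P4@Q2 runs 8, rem=0, completes. Q0=[] Q1=[] Q2=[]

Answer: 1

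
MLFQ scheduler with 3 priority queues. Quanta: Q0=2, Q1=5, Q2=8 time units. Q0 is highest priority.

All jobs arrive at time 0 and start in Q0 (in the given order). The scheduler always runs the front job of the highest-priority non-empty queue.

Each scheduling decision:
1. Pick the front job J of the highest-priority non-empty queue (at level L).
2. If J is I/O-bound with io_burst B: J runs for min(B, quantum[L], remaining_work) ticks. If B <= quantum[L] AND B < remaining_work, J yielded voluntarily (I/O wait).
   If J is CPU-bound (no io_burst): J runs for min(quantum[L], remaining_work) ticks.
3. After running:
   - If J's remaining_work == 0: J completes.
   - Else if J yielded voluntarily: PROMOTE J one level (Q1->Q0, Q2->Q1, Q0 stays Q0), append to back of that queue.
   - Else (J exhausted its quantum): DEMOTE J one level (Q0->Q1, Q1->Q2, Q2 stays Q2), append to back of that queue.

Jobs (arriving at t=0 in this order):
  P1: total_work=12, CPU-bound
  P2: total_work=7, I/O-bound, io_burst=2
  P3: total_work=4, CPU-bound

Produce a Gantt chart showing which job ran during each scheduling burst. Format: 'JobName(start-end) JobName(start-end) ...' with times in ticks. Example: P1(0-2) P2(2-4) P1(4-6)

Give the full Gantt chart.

Answer: P1(0-2) P2(2-4) P3(4-6) P2(6-8) P2(8-10) P2(10-11) P1(11-16) P3(16-18) P1(18-23)

Derivation:
t=0-2: P1@Q0 runs 2, rem=10, quantum used, demote→Q1. Q0=[P2,P3] Q1=[P1] Q2=[]
t=2-4: P2@Q0 runs 2, rem=5, I/O yield, promote→Q0. Q0=[P3,P2] Q1=[P1] Q2=[]
t=4-6: P3@Q0 runs 2, rem=2, quantum used, demote→Q1. Q0=[P2] Q1=[P1,P3] Q2=[]
t=6-8: P2@Q0 runs 2, rem=3, I/O yield, promote→Q0. Q0=[P2] Q1=[P1,P3] Q2=[]
t=8-10: P2@Q0 runs 2, rem=1, I/O yield, promote→Q0. Q0=[P2] Q1=[P1,P3] Q2=[]
t=10-11: P2@Q0 runs 1, rem=0, completes. Q0=[] Q1=[P1,P3] Q2=[]
t=11-16: P1@Q1 runs 5, rem=5, quantum used, demote→Q2. Q0=[] Q1=[P3] Q2=[P1]
t=16-18: P3@Q1 runs 2, rem=0, completes. Q0=[] Q1=[] Q2=[P1]
t=18-23: P1@Q2 runs 5, rem=0, completes. Q0=[] Q1=[] Q2=[]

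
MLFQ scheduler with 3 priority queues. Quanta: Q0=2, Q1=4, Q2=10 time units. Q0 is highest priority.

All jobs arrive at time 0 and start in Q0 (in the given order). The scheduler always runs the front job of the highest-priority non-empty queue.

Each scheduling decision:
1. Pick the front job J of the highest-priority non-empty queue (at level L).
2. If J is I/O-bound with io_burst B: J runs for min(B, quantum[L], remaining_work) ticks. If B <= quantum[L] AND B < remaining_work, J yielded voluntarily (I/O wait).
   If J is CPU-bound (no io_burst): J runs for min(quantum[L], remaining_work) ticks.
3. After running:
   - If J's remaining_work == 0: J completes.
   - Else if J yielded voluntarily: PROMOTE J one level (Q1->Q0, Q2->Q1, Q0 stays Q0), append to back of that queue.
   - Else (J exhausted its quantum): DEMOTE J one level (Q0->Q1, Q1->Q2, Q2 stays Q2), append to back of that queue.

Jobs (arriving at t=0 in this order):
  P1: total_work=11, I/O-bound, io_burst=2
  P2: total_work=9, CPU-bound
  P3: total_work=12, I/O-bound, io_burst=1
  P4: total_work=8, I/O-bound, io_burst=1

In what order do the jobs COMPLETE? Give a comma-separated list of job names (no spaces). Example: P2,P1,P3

Answer: P1,P4,P3,P2

Derivation:
t=0-2: P1@Q0 runs 2, rem=9, I/O yield, promote→Q0. Q0=[P2,P3,P4,P1] Q1=[] Q2=[]
t=2-4: P2@Q0 runs 2, rem=7, quantum used, demote→Q1. Q0=[P3,P4,P1] Q1=[P2] Q2=[]
t=4-5: P3@Q0 runs 1, rem=11, I/O yield, promote→Q0. Q0=[P4,P1,P3] Q1=[P2] Q2=[]
t=5-6: P4@Q0 runs 1, rem=7, I/O yield, promote→Q0. Q0=[P1,P3,P4] Q1=[P2] Q2=[]
t=6-8: P1@Q0 runs 2, rem=7, I/O yield, promote→Q0. Q0=[P3,P4,P1] Q1=[P2] Q2=[]
t=8-9: P3@Q0 runs 1, rem=10, I/O yield, promote→Q0. Q0=[P4,P1,P3] Q1=[P2] Q2=[]
t=9-10: P4@Q0 runs 1, rem=6, I/O yield, promote→Q0. Q0=[P1,P3,P4] Q1=[P2] Q2=[]
t=10-12: P1@Q0 runs 2, rem=5, I/O yield, promote→Q0. Q0=[P3,P4,P1] Q1=[P2] Q2=[]
t=12-13: P3@Q0 runs 1, rem=9, I/O yield, promote→Q0. Q0=[P4,P1,P3] Q1=[P2] Q2=[]
t=13-14: P4@Q0 runs 1, rem=5, I/O yield, promote→Q0. Q0=[P1,P3,P4] Q1=[P2] Q2=[]
t=14-16: P1@Q0 runs 2, rem=3, I/O yield, promote→Q0. Q0=[P3,P4,P1] Q1=[P2] Q2=[]
t=16-17: P3@Q0 runs 1, rem=8, I/O yield, promote→Q0. Q0=[P4,P1,P3] Q1=[P2] Q2=[]
t=17-18: P4@Q0 runs 1, rem=4, I/O yield, promote→Q0. Q0=[P1,P3,P4] Q1=[P2] Q2=[]
t=18-20: P1@Q0 runs 2, rem=1, I/O yield, promote→Q0. Q0=[P3,P4,P1] Q1=[P2] Q2=[]
t=20-21: P3@Q0 runs 1, rem=7, I/O yield, promote→Q0. Q0=[P4,P1,P3] Q1=[P2] Q2=[]
t=21-22: P4@Q0 runs 1, rem=3, I/O yield, promote→Q0. Q0=[P1,P3,P4] Q1=[P2] Q2=[]
t=22-23: P1@Q0 runs 1, rem=0, completes. Q0=[P3,P4] Q1=[P2] Q2=[]
t=23-24: P3@Q0 runs 1, rem=6, I/O yield, promote→Q0. Q0=[P4,P3] Q1=[P2] Q2=[]
t=24-25: P4@Q0 runs 1, rem=2, I/O yield, promote→Q0. Q0=[P3,P4] Q1=[P2] Q2=[]
t=25-26: P3@Q0 runs 1, rem=5, I/O yield, promote→Q0. Q0=[P4,P3] Q1=[P2] Q2=[]
t=26-27: P4@Q0 runs 1, rem=1, I/O yield, promote→Q0. Q0=[P3,P4] Q1=[P2] Q2=[]
t=27-28: P3@Q0 runs 1, rem=4, I/O yield, promote→Q0. Q0=[P4,P3] Q1=[P2] Q2=[]
t=28-29: P4@Q0 runs 1, rem=0, completes. Q0=[P3] Q1=[P2] Q2=[]
t=29-30: P3@Q0 runs 1, rem=3, I/O yield, promote→Q0. Q0=[P3] Q1=[P2] Q2=[]
t=30-31: P3@Q0 runs 1, rem=2, I/O yield, promote→Q0. Q0=[P3] Q1=[P2] Q2=[]
t=31-32: P3@Q0 runs 1, rem=1, I/O yield, promote→Q0. Q0=[P3] Q1=[P2] Q2=[]
t=32-33: P3@Q0 runs 1, rem=0, completes. Q0=[] Q1=[P2] Q2=[]
t=33-37: P2@Q1 runs 4, rem=3, quantum used, demote→Q2. Q0=[] Q1=[] Q2=[P2]
t=37-40: P2@Q2 runs 3, rem=0, completes. Q0=[] Q1=[] Q2=[]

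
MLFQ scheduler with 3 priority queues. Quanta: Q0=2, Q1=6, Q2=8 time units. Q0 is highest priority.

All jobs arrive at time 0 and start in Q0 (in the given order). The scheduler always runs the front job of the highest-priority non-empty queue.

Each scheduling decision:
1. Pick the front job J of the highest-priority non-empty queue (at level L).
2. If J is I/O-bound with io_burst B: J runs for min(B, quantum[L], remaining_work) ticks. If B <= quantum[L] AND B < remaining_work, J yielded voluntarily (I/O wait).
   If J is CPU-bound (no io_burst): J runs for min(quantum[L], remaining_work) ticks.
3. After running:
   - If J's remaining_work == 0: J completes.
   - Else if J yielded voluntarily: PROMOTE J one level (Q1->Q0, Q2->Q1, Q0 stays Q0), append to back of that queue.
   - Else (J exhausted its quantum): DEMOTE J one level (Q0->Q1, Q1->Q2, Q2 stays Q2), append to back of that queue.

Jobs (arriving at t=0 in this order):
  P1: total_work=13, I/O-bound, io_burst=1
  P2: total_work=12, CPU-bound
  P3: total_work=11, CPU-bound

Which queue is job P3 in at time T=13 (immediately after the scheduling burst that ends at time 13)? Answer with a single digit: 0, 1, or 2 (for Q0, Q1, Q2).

Answer: 1

Derivation:
t=0-1: P1@Q0 runs 1, rem=12, I/O yield, promote→Q0. Q0=[P2,P3,P1] Q1=[] Q2=[]
t=1-3: P2@Q0 runs 2, rem=10, quantum used, demote→Q1. Q0=[P3,P1] Q1=[P2] Q2=[]
t=3-5: P3@Q0 runs 2, rem=9, quantum used, demote→Q1. Q0=[P1] Q1=[P2,P3] Q2=[]
t=5-6: P1@Q0 runs 1, rem=11, I/O yield, promote→Q0. Q0=[P1] Q1=[P2,P3] Q2=[]
t=6-7: P1@Q0 runs 1, rem=10, I/O yield, promote→Q0. Q0=[P1] Q1=[P2,P3] Q2=[]
t=7-8: P1@Q0 runs 1, rem=9, I/O yield, promote→Q0. Q0=[P1] Q1=[P2,P3] Q2=[]
t=8-9: P1@Q0 runs 1, rem=8, I/O yield, promote→Q0. Q0=[P1] Q1=[P2,P3] Q2=[]
t=9-10: P1@Q0 runs 1, rem=7, I/O yield, promote→Q0. Q0=[P1] Q1=[P2,P3] Q2=[]
t=10-11: P1@Q0 runs 1, rem=6, I/O yield, promote→Q0. Q0=[P1] Q1=[P2,P3] Q2=[]
t=11-12: P1@Q0 runs 1, rem=5, I/O yield, promote→Q0. Q0=[P1] Q1=[P2,P3] Q2=[]
t=12-13: P1@Q0 runs 1, rem=4, I/O yield, promote→Q0. Q0=[P1] Q1=[P2,P3] Q2=[]
t=13-14: P1@Q0 runs 1, rem=3, I/O yield, promote→Q0. Q0=[P1] Q1=[P2,P3] Q2=[]
t=14-15: P1@Q0 runs 1, rem=2, I/O yield, promote→Q0. Q0=[P1] Q1=[P2,P3] Q2=[]
t=15-16: P1@Q0 runs 1, rem=1, I/O yield, promote→Q0. Q0=[P1] Q1=[P2,P3] Q2=[]
t=16-17: P1@Q0 runs 1, rem=0, completes. Q0=[] Q1=[P2,P3] Q2=[]
t=17-23: P2@Q1 runs 6, rem=4, quantum used, demote→Q2. Q0=[] Q1=[P3] Q2=[P2]
t=23-29: P3@Q1 runs 6, rem=3, quantum used, demote→Q2. Q0=[] Q1=[] Q2=[P2,P3]
t=29-33: P2@Q2 runs 4, rem=0, completes. Q0=[] Q1=[] Q2=[P3]
t=33-36: P3@Q2 runs 3, rem=0, completes. Q0=[] Q1=[] Q2=[]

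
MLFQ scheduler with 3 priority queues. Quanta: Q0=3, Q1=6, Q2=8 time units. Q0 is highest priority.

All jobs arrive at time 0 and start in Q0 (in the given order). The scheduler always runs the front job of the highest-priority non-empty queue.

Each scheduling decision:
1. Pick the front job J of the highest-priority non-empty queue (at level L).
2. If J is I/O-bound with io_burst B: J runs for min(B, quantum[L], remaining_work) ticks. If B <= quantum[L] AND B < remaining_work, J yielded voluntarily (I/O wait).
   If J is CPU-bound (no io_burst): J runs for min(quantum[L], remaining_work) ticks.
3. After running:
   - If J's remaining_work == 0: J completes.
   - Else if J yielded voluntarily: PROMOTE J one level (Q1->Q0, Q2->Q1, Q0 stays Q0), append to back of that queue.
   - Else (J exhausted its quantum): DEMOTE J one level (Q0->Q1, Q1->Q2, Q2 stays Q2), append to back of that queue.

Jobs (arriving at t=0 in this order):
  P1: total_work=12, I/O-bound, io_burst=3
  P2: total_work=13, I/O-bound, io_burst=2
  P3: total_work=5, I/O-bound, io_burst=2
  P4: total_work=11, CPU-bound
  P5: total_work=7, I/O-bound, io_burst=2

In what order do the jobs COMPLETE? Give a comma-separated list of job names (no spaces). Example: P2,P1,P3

Answer: P3,P1,P5,P2,P4

Derivation:
t=0-3: P1@Q0 runs 3, rem=9, I/O yield, promote→Q0. Q0=[P2,P3,P4,P5,P1] Q1=[] Q2=[]
t=3-5: P2@Q0 runs 2, rem=11, I/O yield, promote→Q0. Q0=[P3,P4,P5,P1,P2] Q1=[] Q2=[]
t=5-7: P3@Q0 runs 2, rem=3, I/O yield, promote→Q0. Q0=[P4,P5,P1,P2,P3] Q1=[] Q2=[]
t=7-10: P4@Q0 runs 3, rem=8, quantum used, demote→Q1. Q0=[P5,P1,P2,P3] Q1=[P4] Q2=[]
t=10-12: P5@Q0 runs 2, rem=5, I/O yield, promote→Q0. Q0=[P1,P2,P3,P5] Q1=[P4] Q2=[]
t=12-15: P1@Q0 runs 3, rem=6, I/O yield, promote→Q0. Q0=[P2,P3,P5,P1] Q1=[P4] Q2=[]
t=15-17: P2@Q0 runs 2, rem=9, I/O yield, promote→Q0. Q0=[P3,P5,P1,P2] Q1=[P4] Q2=[]
t=17-19: P3@Q0 runs 2, rem=1, I/O yield, promote→Q0. Q0=[P5,P1,P2,P3] Q1=[P4] Q2=[]
t=19-21: P5@Q0 runs 2, rem=3, I/O yield, promote→Q0. Q0=[P1,P2,P3,P5] Q1=[P4] Q2=[]
t=21-24: P1@Q0 runs 3, rem=3, I/O yield, promote→Q0. Q0=[P2,P3,P5,P1] Q1=[P4] Q2=[]
t=24-26: P2@Q0 runs 2, rem=7, I/O yield, promote→Q0. Q0=[P3,P5,P1,P2] Q1=[P4] Q2=[]
t=26-27: P3@Q0 runs 1, rem=0, completes. Q0=[P5,P1,P2] Q1=[P4] Q2=[]
t=27-29: P5@Q0 runs 2, rem=1, I/O yield, promote→Q0. Q0=[P1,P2,P5] Q1=[P4] Q2=[]
t=29-32: P1@Q0 runs 3, rem=0, completes. Q0=[P2,P5] Q1=[P4] Q2=[]
t=32-34: P2@Q0 runs 2, rem=5, I/O yield, promote→Q0. Q0=[P5,P2] Q1=[P4] Q2=[]
t=34-35: P5@Q0 runs 1, rem=0, completes. Q0=[P2] Q1=[P4] Q2=[]
t=35-37: P2@Q0 runs 2, rem=3, I/O yield, promote→Q0. Q0=[P2] Q1=[P4] Q2=[]
t=37-39: P2@Q0 runs 2, rem=1, I/O yield, promote→Q0. Q0=[P2] Q1=[P4] Q2=[]
t=39-40: P2@Q0 runs 1, rem=0, completes. Q0=[] Q1=[P4] Q2=[]
t=40-46: P4@Q1 runs 6, rem=2, quantum used, demote→Q2. Q0=[] Q1=[] Q2=[P4]
t=46-48: P4@Q2 runs 2, rem=0, completes. Q0=[] Q1=[] Q2=[]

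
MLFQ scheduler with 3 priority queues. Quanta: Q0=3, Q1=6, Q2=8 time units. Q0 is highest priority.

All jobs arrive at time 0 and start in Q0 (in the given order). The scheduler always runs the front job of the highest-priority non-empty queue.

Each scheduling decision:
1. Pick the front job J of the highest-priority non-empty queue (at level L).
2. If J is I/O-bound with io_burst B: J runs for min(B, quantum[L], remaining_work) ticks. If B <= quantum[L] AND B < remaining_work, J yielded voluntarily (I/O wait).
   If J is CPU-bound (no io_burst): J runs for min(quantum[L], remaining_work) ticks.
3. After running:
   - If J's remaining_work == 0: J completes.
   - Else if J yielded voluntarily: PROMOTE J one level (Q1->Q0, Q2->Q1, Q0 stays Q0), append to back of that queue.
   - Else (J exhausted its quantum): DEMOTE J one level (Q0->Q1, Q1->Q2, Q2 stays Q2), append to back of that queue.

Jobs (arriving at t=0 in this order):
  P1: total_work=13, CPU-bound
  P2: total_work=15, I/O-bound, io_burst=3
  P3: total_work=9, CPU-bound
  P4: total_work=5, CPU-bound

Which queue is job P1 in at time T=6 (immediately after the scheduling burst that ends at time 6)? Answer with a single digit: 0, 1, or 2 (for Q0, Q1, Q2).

t=0-3: P1@Q0 runs 3, rem=10, quantum used, demote→Q1. Q0=[P2,P3,P4] Q1=[P1] Q2=[]
t=3-6: P2@Q0 runs 3, rem=12, I/O yield, promote→Q0. Q0=[P3,P4,P2] Q1=[P1] Q2=[]
t=6-9: P3@Q0 runs 3, rem=6, quantum used, demote→Q1. Q0=[P4,P2] Q1=[P1,P3] Q2=[]
t=9-12: P4@Q0 runs 3, rem=2, quantum used, demote→Q1. Q0=[P2] Q1=[P1,P3,P4] Q2=[]
t=12-15: P2@Q0 runs 3, rem=9, I/O yield, promote→Q0. Q0=[P2] Q1=[P1,P3,P4] Q2=[]
t=15-18: P2@Q0 runs 3, rem=6, I/O yield, promote→Q0. Q0=[P2] Q1=[P1,P3,P4] Q2=[]
t=18-21: P2@Q0 runs 3, rem=3, I/O yield, promote→Q0. Q0=[P2] Q1=[P1,P3,P4] Q2=[]
t=21-24: P2@Q0 runs 3, rem=0, completes. Q0=[] Q1=[P1,P3,P4] Q2=[]
t=24-30: P1@Q1 runs 6, rem=4, quantum used, demote→Q2. Q0=[] Q1=[P3,P4] Q2=[P1]
t=30-36: P3@Q1 runs 6, rem=0, completes. Q0=[] Q1=[P4] Q2=[P1]
t=36-38: P4@Q1 runs 2, rem=0, completes. Q0=[] Q1=[] Q2=[P1]
t=38-42: P1@Q2 runs 4, rem=0, completes. Q0=[] Q1=[] Q2=[]

Answer: 1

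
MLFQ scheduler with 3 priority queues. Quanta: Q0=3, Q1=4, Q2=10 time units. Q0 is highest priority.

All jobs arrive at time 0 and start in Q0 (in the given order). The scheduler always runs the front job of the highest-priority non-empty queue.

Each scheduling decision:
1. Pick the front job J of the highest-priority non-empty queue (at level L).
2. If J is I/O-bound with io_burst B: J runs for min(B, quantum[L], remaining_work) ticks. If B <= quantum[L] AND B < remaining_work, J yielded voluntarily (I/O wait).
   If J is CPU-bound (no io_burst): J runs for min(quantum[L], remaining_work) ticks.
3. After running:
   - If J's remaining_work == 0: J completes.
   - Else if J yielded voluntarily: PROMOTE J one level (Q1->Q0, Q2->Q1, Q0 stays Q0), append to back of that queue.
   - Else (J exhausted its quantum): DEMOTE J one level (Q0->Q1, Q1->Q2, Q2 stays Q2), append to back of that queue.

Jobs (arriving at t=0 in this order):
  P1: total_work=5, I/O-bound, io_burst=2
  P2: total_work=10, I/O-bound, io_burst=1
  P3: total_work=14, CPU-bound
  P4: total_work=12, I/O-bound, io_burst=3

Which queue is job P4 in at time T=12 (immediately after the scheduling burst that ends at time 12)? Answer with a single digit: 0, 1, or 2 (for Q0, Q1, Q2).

t=0-2: P1@Q0 runs 2, rem=3, I/O yield, promote→Q0. Q0=[P2,P3,P4,P1] Q1=[] Q2=[]
t=2-3: P2@Q0 runs 1, rem=9, I/O yield, promote→Q0. Q0=[P3,P4,P1,P2] Q1=[] Q2=[]
t=3-6: P3@Q0 runs 3, rem=11, quantum used, demote→Q1. Q0=[P4,P1,P2] Q1=[P3] Q2=[]
t=6-9: P4@Q0 runs 3, rem=9, I/O yield, promote→Q0. Q0=[P1,P2,P4] Q1=[P3] Q2=[]
t=9-11: P1@Q0 runs 2, rem=1, I/O yield, promote→Q0. Q0=[P2,P4,P1] Q1=[P3] Q2=[]
t=11-12: P2@Q0 runs 1, rem=8, I/O yield, promote→Q0. Q0=[P4,P1,P2] Q1=[P3] Q2=[]
t=12-15: P4@Q0 runs 3, rem=6, I/O yield, promote→Q0. Q0=[P1,P2,P4] Q1=[P3] Q2=[]
t=15-16: P1@Q0 runs 1, rem=0, completes. Q0=[P2,P4] Q1=[P3] Q2=[]
t=16-17: P2@Q0 runs 1, rem=7, I/O yield, promote→Q0. Q0=[P4,P2] Q1=[P3] Q2=[]
t=17-20: P4@Q0 runs 3, rem=3, I/O yield, promote→Q0. Q0=[P2,P4] Q1=[P3] Q2=[]
t=20-21: P2@Q0 runs 1, rem=6, I/O yield, promote→Q0. Q0=[P4,P2] Q1=[P3] Q2=[]
t=21-24: P4@Q0 runs 3, rem=0, completes. Q0=[P2] Q1=[P3] Q2=[]
t=24-25: P2@Q0 runs 1, rem=5, I/O yield, promote→Q0. Q0=[P2] Q1=[P3] Q2=[]
t=25-26: P2@Q0 runs 1, rem=4, I/O yield, promote→Q0. Q0=[P2] Q1=[P3] Q2=[]
t=26-27: P2@Q0 runs 1, rem=3, I/O yield, promote→Q0. Q0=[P2] Q1=[P3] Q2=[]
t=27-28: P2@Q0 runs 1, rem=2, I/O yield, promote→Q0. Q0=[P2] Q1=[P3] Q2=[]
t=28-29: P2@Q0 runs 1, rem=1, I/O yield, promote→Q0. Q0=[P2] Q1=[P3] Q2=[]
t=29-30: P2@Q0 runs 1, rem=0, completes. Q0=[] Q1=[P3] Q2=[]
t=30-34: P3@Q1 runs 4, rem=7, quantum used, demote→Q2. Q0=[] Q1=[] Q2=[P3]
t=34-41: P3@Q2 runs 7, rem=0, completes. Q0=[] Q1=[] Q2=[]

Answer: 0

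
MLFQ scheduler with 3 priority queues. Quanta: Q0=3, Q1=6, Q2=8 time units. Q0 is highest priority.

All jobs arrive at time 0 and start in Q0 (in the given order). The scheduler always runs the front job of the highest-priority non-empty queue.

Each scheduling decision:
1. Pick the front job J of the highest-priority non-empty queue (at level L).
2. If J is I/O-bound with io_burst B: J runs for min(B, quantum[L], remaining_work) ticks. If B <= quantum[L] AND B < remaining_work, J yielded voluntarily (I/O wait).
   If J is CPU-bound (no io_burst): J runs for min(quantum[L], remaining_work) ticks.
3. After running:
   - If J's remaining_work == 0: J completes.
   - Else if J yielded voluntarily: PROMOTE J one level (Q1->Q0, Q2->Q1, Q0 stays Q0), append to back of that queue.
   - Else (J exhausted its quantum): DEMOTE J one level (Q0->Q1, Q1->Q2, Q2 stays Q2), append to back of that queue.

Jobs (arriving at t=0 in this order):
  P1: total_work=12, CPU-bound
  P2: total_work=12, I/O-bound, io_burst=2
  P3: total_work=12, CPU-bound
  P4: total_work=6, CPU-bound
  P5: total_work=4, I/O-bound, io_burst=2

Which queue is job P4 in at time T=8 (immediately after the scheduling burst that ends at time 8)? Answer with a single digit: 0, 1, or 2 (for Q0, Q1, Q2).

Answer: 0

Derivation:
t=0-3: P1@Q0 runs 3, rem=9, quantum used, demote→Q1. Q0=[P2,P3,P4,P5] Q1=[P1] Q2=[]
t=3-5: P2@Q0 runs 2, rem=10, I/O yield, promote→Q0. Q0=[P3,P4,P5,P2] Q1=[P1] Q2=[]
t=5-8: P3@Q0 runs 3, rem=9, quantum used, demote→Q1. Q0=[P4,P5,P2] Q1=[P1,P3] Q2=[]
t=8-11: P4@Q0 runs 3, rem=3, quantum used, demote→Q1. Q0=[P5,P2] Q1=[P1,P3,P4] Q2=[]
t=11-13: P5@Q0 runs 2, rem=2, I/O yield, promote→Q0. Q0=[P2,P5] Q1=[P1,P3,P4] Q2=[]
t=13-15: P2@Q0 runs 2, rem=8, I/O yield, promote→Q0. Q0=[P5,P2] Q1=[P1,P3,P4] Q2=[]
t=15-17: P5@Q0 runs 2, rem=0, completes. Q0=[P2] Q1=[P1,P3,P4] Q2=[]
t=17-19: P2@Q0 runs 2, rem=6, I/O yield, promote→Q0. Q0=[P2] Q1=[P1,P3,P4] Q2=[]
t=19-21: P2@Q0 runs 2, rem=4, I/O yield, promote→Q0. Q0=[P2] Q1=[P1,P3,P4] Q2=[]
t=21-23: P2@Q0 runs 2, rem=2, I/O yield, promote→Q0. Q0=[P2] Q1=[P1,P3,P4] Q2=[]
t=23-25: P2@Q0 runs 2, rem=0, completes. Q0=[] Q1=[P1,P3,P4] Q2=[]
t=25-31: P1@Q1 runs 6, rem=3, quantum used, demote→Q2. Q0=[] Q1=[P3,P4] Q2=[P1]
t=31-37: P3@Q1 runs 6, rem=3, quantum used, demote→Q2. Q0=[] Q1=[P4] Q2=[P1,P3]
t=37-40: P4@Q1 runs 3, rem=0, completes. Q0=[] Q1=[] Q2=[P1,P3]
t=40-43: P1@Q2 runs 3, rem=0, completes. Q0=[] Q1=[] Q2=[P3]
t=43-46: P3@Q2 runs 3, rem=0, completes. Q0=[] Q1=[] Q2=[]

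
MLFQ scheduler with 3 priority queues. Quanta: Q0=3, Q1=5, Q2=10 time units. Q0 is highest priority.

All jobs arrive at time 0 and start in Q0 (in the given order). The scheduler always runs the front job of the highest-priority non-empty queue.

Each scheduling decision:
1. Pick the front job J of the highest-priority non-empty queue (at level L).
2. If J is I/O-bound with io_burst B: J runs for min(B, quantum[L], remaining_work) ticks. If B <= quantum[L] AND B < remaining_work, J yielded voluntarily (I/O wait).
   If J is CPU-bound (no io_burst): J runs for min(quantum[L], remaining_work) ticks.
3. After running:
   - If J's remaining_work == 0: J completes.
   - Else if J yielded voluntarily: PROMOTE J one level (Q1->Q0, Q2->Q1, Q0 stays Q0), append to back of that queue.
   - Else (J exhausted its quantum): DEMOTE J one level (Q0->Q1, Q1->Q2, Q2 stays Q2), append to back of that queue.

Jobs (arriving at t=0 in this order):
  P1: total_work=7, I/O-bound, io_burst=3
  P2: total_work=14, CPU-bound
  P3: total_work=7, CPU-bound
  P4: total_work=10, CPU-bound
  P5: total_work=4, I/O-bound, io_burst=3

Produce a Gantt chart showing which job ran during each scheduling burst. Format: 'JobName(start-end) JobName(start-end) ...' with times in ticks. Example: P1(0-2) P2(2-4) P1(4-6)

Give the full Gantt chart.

t=0-3: P1@Q0 runs 3, rem=4, I/O yield, promote→Q0. Q0=[P2,P3,P4,P5,P1] Q1=[] Q2=[]
t=3-6: P2@Q0 runs 3, rem=11, quantum used, demote→Q1. Q0=[P3,P4,P5,P1] Q1=[P2] Q2=[]
t=6-9: P3@Q0 runs 3, rem=4, quantum used, demote→Q1. Q0=[P4,P5,P1] Q1=[P2,P3] Q2=[]
t=9-12: P4@Q0 runs 3, rem=7, quantum used, demote→Q1. Q0=[P5,P1] Q1=[P2,P3,P4] Q2=[]
t=12-15: P5@Q0 runs 3, rem=1, I/O yield, promote→Q0. Q0=[P1,P5] Q1=[P2,P3,P4] Q2=[]
t=15-18: P1@Q0 runs 3, rem=1, I/O yield, promote→Q0. Q0=[P5,P1] Q1=[P2,P3,P4] Q2=[]
t=18-19: P5@Q0 runs 1, rem=0, completes. Q0=[P1] Q1=[P2,P3,P4] Q2=[]
t=19-20: P1@Q0 runs 1, rem=0, completes. Q0=[] Q1=[P2,P3,P4] Q2=[]
t=20-25: P2@Q1 runs 5, rem=6, quantum used, demote→Q2. Q0=[] Q1=[P3,P4] Q2=[P2]
t=25-29: P3@Q1 runs 4, rem=0, completes. Q0=[] Q1=[P4] Q2=[P2]
t=29-34: P4@Q1 runs 5, rem=2, quantum used, demote→Q2. Q0=[] Q1=[] Q2=[P2,P4]
t=34-40: P2@Q2 runs 6, rem=0, completes. Q0=[] Q1=[] Q2=[P4]
t=40-42: P4@Q2 runs 2, rem=0, completes. Q0=[] Q1=[] Q2=[]

Answer: P1(0-3) P2(3-6) P3(6-9) P4(9-12) P5(12-15) P1(15-18) P5(18-19) P1(19-20) P2(20-25) P3(25-29) P4(29-34) P2(34-40) P4(40-42)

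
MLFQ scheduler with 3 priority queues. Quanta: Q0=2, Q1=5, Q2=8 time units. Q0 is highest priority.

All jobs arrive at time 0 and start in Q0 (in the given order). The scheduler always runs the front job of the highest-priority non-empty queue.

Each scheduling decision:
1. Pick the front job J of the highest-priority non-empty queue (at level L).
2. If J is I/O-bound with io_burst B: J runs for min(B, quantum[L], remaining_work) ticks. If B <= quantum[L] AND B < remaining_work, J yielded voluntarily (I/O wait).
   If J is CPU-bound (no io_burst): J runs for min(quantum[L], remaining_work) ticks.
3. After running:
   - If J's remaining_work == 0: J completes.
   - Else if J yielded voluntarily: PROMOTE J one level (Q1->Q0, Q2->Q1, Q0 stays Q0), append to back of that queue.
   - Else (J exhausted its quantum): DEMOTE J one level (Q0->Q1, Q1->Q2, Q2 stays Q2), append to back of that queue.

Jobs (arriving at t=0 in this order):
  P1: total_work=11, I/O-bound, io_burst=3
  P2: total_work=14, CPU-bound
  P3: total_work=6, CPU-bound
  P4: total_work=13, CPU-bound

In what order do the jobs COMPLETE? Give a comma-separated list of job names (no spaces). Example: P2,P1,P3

t=0-2: P1@Q0 runs 2, rem=9, quantum used, demote→Q1. Q0=[P2,P3,P4] Q1=[P1] Q2=[]
t=2-4: P2@Q0 runs 2, rem=12, quantum used, demote→Q1. Q0=[P3,P4] Q1=[P1,P2] Q2=[]
t=4-6: P3@Q0 runs 2, rem=4, quantum used, demote→Q1. Q0=[P4] Q1=[P1,P2,P3] Q2=[]
t=6-8: P4@Q0 runs 2, rem=11, quantum used, demote→Q1. Q0=[] Q1=[P1,P2,P3,P4] Q2=[]
t=8-11: P1@Q1 runs 3, rem=6, I/O yield, promote→Q0. Q0=[P1] Q1=[P2,P3,P4] Q2=[]
t=11-13: P1@Q0 runs 2, rem=4, quantum used, demote→Q1. Q0=[] Q1=[P2,P3,P4,P1] Q2=[]
t=13-18: P2@Q1 runs 5, rem=7, quantum used, demote→Q2. Q0=[] Q1=[P3,P4,P1] Q2=[P2]
t=18-22: P3@Q1 runs 4, rem=0, completes. Q0=[] Q1=[P4,P1] Q2=[P2]
t=22-27: P4@Q1 runs 5, rem=6, quantum used, demote→Q2. Q0=[] Q1=[P1] Q2=[P2,P4]
t=27-30: P1@Q1 runs 3, rem=1, I/O yield, promote→Q0. Q0=[P1] Q1=[] Q2=[P2,P4]
t=30-31: P1@Q0 runs 1, rem=0, completes. Q0=[] Q1=[] Q2=[P2,P4]
t=31-38: P2@Q2 runs 7, rem=0, completes. Q0=[] Q1=[] Q2=[P4]
t=38-44: P4@Q2 runs 6, rem=0, completes. Q0=[] Q1=[] Q2=[]

Answer: P3,P1,P2,P4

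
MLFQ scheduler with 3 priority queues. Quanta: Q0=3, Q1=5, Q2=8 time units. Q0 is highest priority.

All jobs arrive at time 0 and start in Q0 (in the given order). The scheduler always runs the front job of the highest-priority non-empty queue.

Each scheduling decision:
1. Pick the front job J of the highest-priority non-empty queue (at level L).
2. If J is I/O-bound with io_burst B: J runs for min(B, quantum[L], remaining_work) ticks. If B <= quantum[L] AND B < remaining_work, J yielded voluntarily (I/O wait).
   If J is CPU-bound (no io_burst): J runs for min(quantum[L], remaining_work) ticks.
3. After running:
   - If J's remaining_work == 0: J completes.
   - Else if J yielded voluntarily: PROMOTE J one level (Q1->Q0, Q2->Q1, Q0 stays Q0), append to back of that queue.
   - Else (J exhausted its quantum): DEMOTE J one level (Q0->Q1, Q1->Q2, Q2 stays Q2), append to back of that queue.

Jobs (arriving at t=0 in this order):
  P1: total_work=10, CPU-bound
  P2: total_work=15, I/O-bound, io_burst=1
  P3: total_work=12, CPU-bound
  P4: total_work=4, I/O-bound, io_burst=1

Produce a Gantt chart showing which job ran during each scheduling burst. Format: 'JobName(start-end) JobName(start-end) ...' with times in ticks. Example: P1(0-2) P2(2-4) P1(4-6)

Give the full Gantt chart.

t=0-3: P1@Q0 runs 3, rem=7, quantum used, demote→Q1. Q0=[P2,P3,P4] Q1=[P1] Q2=[]
t=3-4: P2@Q0 runs 1, rem=14, I/O yield, promote→Q0. Q0=[P3,P4,P2] Q1=[P1] Q2=[]
t=4-7: P3@Q0 runs 3, rem=9, quantum used, demote→Q1. Q0=[P4,P2] Q1=[P1,P3] Q2=[]
t=7-8: P4@Q0 runs 1, rem=3, I/O yield, promote→Q0. Q0=[P2,P4] Q1=[P1,P3] Q2=[]
t=8-9: P2@Q0 runs 1, rem=13, I/O yield, promote→Q0. Q0=[P4,P2] Q1=[P1,P3] Q2=[]
t=9-10: P4@Q0 runs 1, rem=2, I/O yield, promote→Q0. Q0=[P2,P4] Q1=[P1,P3] Q2=[]
t=10-11: P2@Q0 runs 1, rem=12, I/O yield, promote→Q0. Q0=[P4,P2] Q1=[P1,P3] Q2=[]
t=11-12: P4@Q0 runs 1, rem=1, I/O yield, promote→Q0. Q0=[P2,P4] Q1=[P1,P3] Q2=[]
t=12-13: P2@Q0 runs 1, rem=11, I/O yield, promote→Q0. Q0=[P4,P2] Q1=[P1,P3] Q2=[]
t=13-14: P4@Q0 runs 1, rem=0, completes. Q0=[P2] Q1=[P1,P3] Q2=[]
t=14-15: P2@Q0 runs 1, rem=10, I/O yield, promote→Q0. Q0=[P2] Q1=[P1,P3] Q2=[]
t=15-16: P2@Q0 runs 1, rem=9, I/O yield, promote→Q0. Q0=[P2] Q1=[P1,P3] Q2=[]
t=16-17: P2@Q0 runs 1, rem=8, I/O yield, promote→Q0. Q0=[P2] Q1=[P1,P3] Q2=[]
t=17-18: P2@Q0 runs 1, rem=7, I/O yield, promote→Q0. Q0=[P2] Q1=[P1,P3] Q2=[]
t=18-19: P2@Q0 runs 1, rem=6, I/O yield, promote→Q0. Q0=[P2] Q1=[P1,P3] Q2=[]
t=19-20: P2@Q0 runs 1, rem=5, I/O yield, promote→Q0. Q0=[P2] Q1=[P1,P3] Q2=[]
t=20-21: P2@Q0 runs 1, rem=4, I/O yield, promote→Q0. Q0=[P2] Q1=[P1,P3] Q2=[]
t=21-22: P2@Q0 runs 1, rem=3, I/O yield, promote→Q0. Q0=[P2] Q1=[P1,P3] Q2=[]
t=22-23: P2@Q0 runs 1, rem=2, I/O yield, promote→Q0. Q0=[P2] Q1=[P1,P3] Q2=[]
t=23-24: P2@Q0 runs 1, rem=1, I/O yield, promote→Q0. Q0=[P2] Q1=[P1,P3] Q2=[]
t=24-25: P2@Q0 runs 1, rem=0, completes. Q0=[] Q1=[P1,P3] Q2=[]
t=25-30: P1@Q1 runs 5, rem=2, quantum used, demote→Q2. Q0=[] Q1=[P3] Q2=[P1]
t=30-35: P3@Q1 runs 5, rem=4, quantum used, demote→Q2. Q0=[] Q1=[] Q2=[P1,P3]
t=35-37: P1@Q2 runs 2, rem=0, completes. Q0=[] Q1=[] Q2=[P3]
t=37-41: P3@Q2 runs 4, rem=0, completes. Q0=[] Q1=[] Q2=[]

Answer: P1(0-3) P2(3-4) P3(4-7) P4(7-8) P2(8-9) P4(9-10) P2(10-11) P4(11-12) P2(12-13) P4(13-14) P2(14-15) P2(15-16) P2(16-17) P2(17-18) P2(18-19) P2(19-20) P2(20-21) P2(21-22) P2(22-23) P2(23-24) P2(24-25) P1(25-30) P3(30-35) P1(35-37) P3(37-41)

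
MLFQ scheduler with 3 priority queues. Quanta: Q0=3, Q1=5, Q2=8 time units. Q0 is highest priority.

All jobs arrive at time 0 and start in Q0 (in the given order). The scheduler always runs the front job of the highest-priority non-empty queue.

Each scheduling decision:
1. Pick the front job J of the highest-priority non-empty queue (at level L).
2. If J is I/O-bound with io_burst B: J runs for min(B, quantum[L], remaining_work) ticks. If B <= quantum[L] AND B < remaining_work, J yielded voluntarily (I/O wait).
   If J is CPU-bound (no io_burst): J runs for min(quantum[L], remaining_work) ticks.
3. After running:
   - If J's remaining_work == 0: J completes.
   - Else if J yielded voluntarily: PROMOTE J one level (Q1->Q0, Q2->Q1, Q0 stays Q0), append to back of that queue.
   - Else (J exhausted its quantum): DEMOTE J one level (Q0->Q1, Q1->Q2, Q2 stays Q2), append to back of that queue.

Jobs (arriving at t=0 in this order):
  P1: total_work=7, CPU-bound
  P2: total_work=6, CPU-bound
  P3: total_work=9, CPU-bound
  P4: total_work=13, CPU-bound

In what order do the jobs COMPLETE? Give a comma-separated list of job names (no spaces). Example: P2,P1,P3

Answer: P1,P2,P3,P4

Derivation:
t=0-3: P1@Q0 runs 3, rem=4, quantum used, demote→Q1. Q0=[P2,P3,P4] Q1=[P1] Q2=[]
t=3-6: P2@Q0 runs 3, rem=3, quantum used, demote→Q1. Q0=[P3,P4] Q1=[P1,P2] Q2=[]
t=6-9: P3@Q0 runs 3, rem=6, quantum used, demote→Q1. Q0=[P4] Q1=[P1,P2,P3] Q2=[]
t=9-12: P4@Q0 runs 3, rem=10, quantum used, demote→Q1. Q0=[] Q1=[P1,P2,P3,P4] Q2=[]
t=12-16: P1@Q1 runs 4, rem=0, completes. Q0=[] Q1=[P2,P3,P4] Q2=[]
t=16-19: P2@Q1 runs 3, rem=0, completes. Q0=[] Q1=[P3,P4] Q2=[]
t=19-24: P3@Q1 runs 5, rem=1, quantum used, demote→Q2. Q0=[] Q1=[P4] Q2=[P3]
t=24-29: P4@Q1 runs 5, rem=5, quantum used, demote→Q2. Q0=[] Q1=[] Q2=[P3,P4]
t=29-30: P3@Q2 runs 1, rem=0, completes. Q0=[] Q1=[] Q2=[P4]
t=30-35: P4@Q2 runs 5, rem=0, completes. Q0=[] Q1=[] Q2=[]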